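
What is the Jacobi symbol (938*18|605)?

1

By multiplicativity, (938·18|605) = (938|605)·(18|605).
First factor (938|605):
(938|605)
  = (333|605)    [938 ≡ 333 mod 605]
  = (605|333)    [QR: 333 ≡ 1 mod 4, sign kept]
  = (272|333)    [605 ≡ 272 mod 333]
  = (17|333)    [333 ≡ 5 mod 8 ⇒ (2|333)^4 = +1]
  = (333|17)    [QR: 17 ≡ 1 mod 4, sign kept]
  = (10|17)    [333 ≡ 10 mod 17]
  = (5|17)    [17 ≡ 1 mod 8 ⇒ (2|17) = +1]
  = (17|5)    [QR: 5 ≡ 1 mod 4, sign kept]
  = (2|5)    [17 ≡ 2 mod 5]
  = -(1|5)    [5 ≡ 5 mod 8 ⇒ (2|5) = -1]
  = -1    [(1|5) = 1]
Second factor (18|605):
(18|605)
  = -(9|605)    [605 ≡ 5 mod 8 ⇒ (2|605) = -1]
  = -(605|9)    [QR: 9 ≡ 1 mod 4, sign kept]
  = -(2|9)    [605 ≡ 2 mod 9]
  = -(1|9)    [9 ≡ 1 mod 8 ⇒ (2|9) = +1]
  = -1    [(1|9) = 1]
Product: (-1)·(-1) = 1.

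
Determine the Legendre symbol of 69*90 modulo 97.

By multiplicativity, (69·90/97) = (69/97)·(90/97).
First factor (69/97):
(69/97)
  = (97/69)    [QR: 69 ≡ 1 mod 4, sign kept]
  = (28/69)    [97 ≡ 28 mod 69]
  = (7/69)    [69 ≡ 5 mod 8 ⇒ (2/69)^2 = +1]
  = (69/7)    [QR: 69 ≡ 1 mod 4, sign kept]
  = (6/7)    [69 ≡ 6 mod 7]
  = (3/7)    [7 ≡ 7 mod 8 ⇒ (2/7) = +1]
  = -(7/3)    [QR: both ≡ 3 mod 4, sign flips]
  = -(1/3)    [7 ≡ 1 mod 3]
  = -1    [(1/3) = 1]
Second factor (90/97):
(90/97)
  = (45/97)    [97 ≡ 1 mod 8 ⇒ (2/97) = +1]
  = (97/45)    [QR: 45 ≡ 1 mod 4, sign kept]
  = (7/45)    [97 ≡ 7 mod 45]
  = (45/7)    [QR: 45 ≡ 1 mod 4, sign kept]
  = (3/7)    [45 ≡ 3 mod 7]
  = -(7/3)    [QR: both ≡ 3 mod 4, sign flips]
  = -(1/3)    [7 ≡ 1 mod 3]
  = -1    [(1/3) = 1]
Product: (-1)·(-1) = 1.

1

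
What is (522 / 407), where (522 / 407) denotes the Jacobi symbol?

1

Reduce the numerator: 522 ≡ 115 (mod 407), so (522 / 407) = (115 / 407).
Both 115 ≡ 3 and 407 ≡ 3 (mod 4), so reciprocity gives (115 / 407) = -(407 / 115). Reduce: 407 ≡ 62 (mod 115). Now have -(62 / 115).
Factor out 2: 62 = 2·31. Since 115 ≡ 3 (mod 8), (2 / 115) = -1. Now have (31 / 115).
Both 31 ≡ 3 and 115 ≡ 3 (mod 4), so reciprocity gives (31 / 115) = -(115 / 31). Reduce: 115 ≡ 22 (mod 31). Now have -(22 / 31).
Factor out 2: 22 = 2·11. Since 31 ≡ 7 (mod 8), (2 / 31) = +1. Now have -(11 / 31).
Both 11 ≡ 3 and 31 ≡ 3 (mod 4), so reciprocity gives (11 / 31) = -(31 / 11). Reduce: 31 ≡ 9 (mod 11). Now have (9 / 11).
9 ≡ 1 (mod 4), so quadratic reciprocity gives (9 / 11) = (11 / 9). Reduce: 11 ≡ 2 (mod 9). Now have (2 / 9).
Factor out 2: 2 = 2. Since 9 ≡ 1 (mod 8), (2 / 9) = +1. Now have (1 / 9).
(1 / 9) = 1. Collecting the sign factors: 1.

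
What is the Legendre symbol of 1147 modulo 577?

-1

Reduce the numerator: 1147 ≡ 570 (mod 577), so (1147|577) = (570|577).
Factor out 2: 570 = 2·285. Since 577 ≡ 1 (mod 8), (2|577) = +1. Now have (285|577).
285 ≡ 1 (mod 4), so quadratic reciprocity gives (285|577) = (577|285). Reduce: 577 ≡ 7 (mod 285). Now have (7|285).
285 ≡ 1 (mod 4), so quadratic reciprocity gives (7|285) = (285|7). Reduce: 285 ≡ 5 (mod 7). Now have (5|7).
5 ≡ 1 (mod 4), so quadratic reciprocity gives (5|7) = (7|5). Reduce: 7 ≡ 2 (mod 5). Now have (2|5).
Factor out 2: 2 = 2. Since 5 ≡ 5 (mod 8), (2|5) = -1. Now have -(1|5).
(1|5) = 1. Collecting the sign factors: -1.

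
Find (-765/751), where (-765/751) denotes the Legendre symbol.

(-765/751)
  = -(765/751)    [751 ≡ 3 mod 4 ⇒ (-1/751) = -1]
  = -(14/751)    [765 ≡ 14 mod 751]
  = -(7/751)    [751 ≡ 7 mod 8 ⇒ (2/751) = +1]
  = (751/7)    [QR: both ≡ 3 mod 4, sign flips]
  = (2/7)    [751 ≡ 2 mod 7]
  = (1/7)    [7 ≡ 7 mod 8 ⇒ (2/7) = +1]
  = 1    [(1/7) = 1]

1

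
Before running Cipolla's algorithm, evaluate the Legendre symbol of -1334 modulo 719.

1

Pull out -1: (-1334|719) = (-1|719)·(1334|719). Since 719 ≡ 3 (mod 4), (-1|719) = -1. Now have -(1334|719).
Reduce the numerator: 1334 ≡ 615 (mod 719), so (1334|719) = (615|719).
Both 615 ≡ 3 and 719 ≡ 3 (mod 4), so reciprocity gives (615|719) = -(719|615). Reduce: 719 ≡ 104 (mod 615). Now have (104|615).
Factor out 2: 104 = 2^3·13. Since 615 ≡ 7 (mod 8), (2|615) = +1, and (2|615)^3 = +1. Now have (13|615).
13 ≡ 1 (mod 4), so quadratic reciprocity gives (13|615) = (615|13). Reduce: 615 ≡ 4 (mod 13). Now have (4|13).
Factor out 2: 4 = 2^2. Since 13 ≡ 5 (mod 8), (2|13) = -1, and (2|13)^2 = +1. Now have (1|13).
(1|13) = 1. Collecting the sign factors: 1.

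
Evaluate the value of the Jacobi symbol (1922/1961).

1

(1922/1961)
  = (961/1961)    [1961 ≡ 1 mod 8 ⇒ (2/1961) = +1]
  = (1961/961)    [QR: 961 ≡ 1 mod 4, sign kept]
  = (39/961)    [1961 ≡ 39 mod 961]
  = (961/39)    [QR: 961 ≡ 1 mod 4, sign kept]
  = (25/39)    [961 ≡ 25 mod 39]
  = (39/25)    [QR: 25 ≡ 1 mod 4, sign kept]
  = (14/25)    [39 ≡ 14 mod 25]
  = (7/25)    [25 ≡ 1 mod 8 ⇒ (2/25) = +1]
  = (25/7)    [QR: 25 ≡ 1 mod 4, sign kept]
  = (4/7)    [25 ≡ 4 mod 7]
  = (1/7)    [7 ≡ 7 mod 8 ⇒ (2/7)^2 = +1]
  = 1    [(1/7) = 1]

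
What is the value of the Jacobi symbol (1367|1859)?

1

(1367|1859)
  = -(1859|1367)    [QR: both ≡ 3 mod 4, sign flips]
  = -(492|1367)    [1859 ≡ 492 mod 1367]
  = -(123|1367)    [1367 ≡ 7 mod 8 ⇒ (2|1367)^2 = +1]
  = (1367|123)    [QR: both ≡ 3 mod 4, sign flips]
  = (14|123)    [1367 ≡ 14 mod 123]
  = -(7|123)    [123 ≡ 3 mod 8 ⇒ (2|123) = -1]
  = (123|7)    [QR: both ≡ 3 mod 4, sign flips]
  = (4|7)    [123 ≡ 4 mod 7]
  = (1|7)    [7 ≡ 7 mod 8 ⇒ (2|7)^2 = +1]
  = 1    [(1|7) = 1]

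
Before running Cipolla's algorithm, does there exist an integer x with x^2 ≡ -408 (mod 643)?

yes

(-408|643)
  = (235|643)    [-408 ≡ 235 mod 643]
  = -(643|235)    [QR: both ≡ 3 mod 4, sign flips]
  = -(173|235)    [643 ≡ 173 mod 235]
  = -(235|173)    [QR: 173 ≡ 1 mod 4, sign kept]
  = -(62|173)    [235 ≡ 62 mod 173]
  = (31|173)    [173 ≡ 5 mod 8 ⇒ (2|173) = -1]
  = (173|31)    [QR: 173 ≡ 1 mod 4, sign kept]
  = (18|31)    [173 ≡ 18 mod 31]
  = (9|31)    [31 ≡ 7 mod 8 ⇒ (2|31) = +1]
  = (31|9)    [QR: 9 ≡ 1 mod 4, sign kept]
  = (4|9)    [31 ≡ 4 mod 9]
  = (1|9)    [9 ≡ 1 mod 8 ⇒ (2|9)^2 = +1]
  = 1    [(1|9) = 1]
(-408|643) = 1, and 643 is prime, so -408 is a quadratic residue mod 643.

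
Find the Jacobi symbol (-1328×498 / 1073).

By multiplicativity, (-1328·498 / 1073) = (-1328 / 1073)·(498 / 1073).
First factor (-1328 / 1073):
Pull out -1: (-1328 / 1073) = (-1 / 1073)·(1328 / 1073). Since 1073 ≡ 1 (mod 4), (-1 / 1073) = +1. Now have (1328 / 1073).
Reduce the numerator: 1328 ≡ 255 (mod 1073), so (1328 / 1073) = (255 / 1073).
1073 ≡ 1 (mod 4), so quadratic reciprocity gives (255 / 1073) = (1073 / 255). Reduce: 1073 ≡ 53 (mod 255). Now have (53 / 255).
53 ≡ 1 (mod 4), so quadratic reciprocity gives (53 / 255) = (255 / 53). Reduce: 255 ≡ 43 (mod 53). Now have (43 / 53).
53 ≡ 1 (mod 4), so quadratic reciprocity gives (43 / 53) = (53 / 43). Reduce: 53 ≡ 10 (mod 43). Now have (10 / 43).
Factor out 2: 10 = 2·5. Since 43 ≡ 3 (mod 8), (2 / 43) = -1. Now have -(5 / 43).
5 ≡ 1 (mod 4), so quadratic reciprocity gives (5 / 43) = (43 / 5). Reduce: 43 ≡ 3 (mod 5). Now have -(3 / 5).
5 ≡ 1 (mod 4), so quadratic reciprocity gives (3 / 5) = (5 / 3). Reduce: 5 ≡ 2 (mod 3). Now have -(2 / 3).
Factor out 2: 2 = 2. Since 3 ≡ 3 (mod 8), (2 / 3) = -1. Now have (1 / 3).
(1 / 3) = 1. Collecting the sign factors: 1.
Second factor (498 / 1073):
Factor out 2: 498 = 2·249. Since 1073 ≡ 1 (mod 8), (2 / 1073) = +1. Now have (249 / 1073).
249 ≡ 1 (mod 4), so quadratic reciprocity gives (249 / 1073) = (1073 / 249). Reduce: 1073 ≡ 77 (mod 249). Now have (77 / 249).
77 ≡ 1 (mod 4), so quadratic reciprocity gives (77 / 249) = (249 / 77). Reduce: 249 ≡ 18 (mod 77). Now have (18 / 77).
Factor out 2: 18 = 2·9. Since 77 ≡ 5 (mod 8), (2 / 77) = -1. Now have -(9 / 77).
9 ≡ 1 (mod 4), so quadratic reciprocity gives (9 / 77) = (77 / 9). Reduce: 77 ≡ 5 (mod 9). Now have -(5 / 9).
5 ≡ 1 (mod 4), so quadratic reciprocity gives (5 / 9) = (9 / 5). Reduce: 9 ≡ 4 (mod 5). Now have -(4 / 5).
Factor out 2: 4 = 2^2. Since 5 ≡ 5 (mod 8), (2 / 5) = -1, and (2 / 5)^2 = +1. Now have -(1 / 5).
(1 / 5) = 1. Collecting the sign factors: -1.
Product: (1)·(-1) = -1.

-1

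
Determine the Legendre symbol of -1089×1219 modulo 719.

-1

By multiplicativity, (-1089·1219 / 719) = (-1089 / 719)·(1219 / 719).
First factor (-1089 / 719):
Reduce the numerator: -1089 ≡ 349 (mod 719), so (-1089 / 719) = (349 / 719).
349 ≡ 1 (mod 4), so quadratic reciprocity gives (349 / 719) = (719 / 349). Reduce: 719 ≡ 21 (mod 349). Now have (21 / 349).
21 ≡ 1 (mod 4), so quadratic reciprocity gives (21 / 349) = (349 / 21). Reduce: 349 ≡ 13 (mod 21). Now have (13 / 21).
13 ≡ 1 (mod 4), so quadratic reciprocity gives (13 / 21) = (21 / 13). Reduce: 21 ≡ 8 (mod 13). Now have (8 / 13).
Factor out 2: 8 = 2^3. Since 13 ≡ 5 (mod 8), (2 / 13) = -1, and (2 / 13)^3 = -1. Now have -(1 / 13).
(1 / 13) = 1. Collecting the sign factors: -1.
Second factor (1219 / 719):
Reduce the numerator: 1219 ≡ 500 (mod 719), so (1219 / 719) = (500 / 719).
Factor out 2: 500 = 2^2·125. Since 719 ≡ 7 (mod 8), (2 / 719) = +1, and (2 / 719)^2 = +1. Now have (125 / 719).
125 ≡ 1 (mod 4), so quadratic reciprocity gives (125 / 719) = (719 / 125). Reduce: 719 ≡ 94 (mod 125). Now have (94 / 125).
Factor out 2: 94 = 2·47. Since 125 ≡ 5 (mod 8), (2 / 125) = -1. Now have -(47 / 125).
125 ≡ 1 (mod 4), so quadratic reciprocity gives (47 / 125) = (125 / 47). Reduce: 125 ≡ 31 (mod 47). Now have -(31 / 47).
Both 31 ≡ 3 and 47 ≡ 3 (mod 4), so reciprocity gives (31 / 47) = -(47 / 31). Reduce: 47 ≡ 16 (mod 31). Now have (16 / 31).
Factor out 2: 16 = 2^4. Since 31 ≡ 7 (mod 8), (2 / 31) = +1, and (2 / 31)^4 = +1. Now have (1 / 31).
(1 / 31) = 1. Collecting the sign factors: 1.
Product: (-1)·(1) = -1.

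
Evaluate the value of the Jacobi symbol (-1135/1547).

(-1135/1547)
  = (412/1547)    [-1135 ≡ 412 mod 1547]
  = (103/1547)    [1547 ≡ 3 mod 8 ⇒ (2/1547)^2 = +1]
  = -(1547/103)    [QR: both ≡ 3 mod 4, sign flips]
  = -(2/103)    [1547 ≡ 2 mod 103]
  = -(1/103)    [103 ≡ 7 mod 8 ⇒ (2/103) = +1]
  = -1    [(1/103) = 1]

-1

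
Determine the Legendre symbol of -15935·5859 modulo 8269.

By multiplicativity, (-15935·5859|8269) = (-15935|8269)·(5859|8269).
First factor (-15935|8269):
Pull out -1: (-15935|8269) = (-1|8269)·(15935|8269). Since 8269 ≡ 1 (mod 4), (-1|8269) = +1. Now have (15935|8269).
Reduce the numerator: 15935 ≡ 7666 (mod 8269), so (15935|8269) = (7666|8269).
Factor out 2: 7666 = 2·3833. Since 8269 ≡ 5 (mod 8), (2|8269) = -1. Now have -(3833|8269).
3833 ≡ 1 (mod 4), so quadratic reciprocity gives (3833|8269) = (8269|3833). Reduce: 8269 ≡ 603 (mod 3833). Now have -(603|3833).
3833 ≡ 1 (mod 4), so quadratic reciprocity gives (603|3833) = (3833|603). Reduce: 3833 ≡ 215 (mod 603). Now have -(215|603).
Both 215 ≡ 3 and 603 ≡ 3 (mod 4), so reciprocity gives (215|603) = -(603|215). Reduce: 603 ≡ 173 (mod 215). Now have (173|215).
173 ≡ 1 (mod 4), so quadratic reciprocity gives (173|215) = (215|173). Reduce: 215 ≡ 42 (mod 173). Now have (42|173).
Factor out 2: 42 = 2·21. Since 173 ≡ 5 (mod 8), (2|173) = -1. Now have -(21|173).
21 ≡ 1 (mod 4), so quadratic reciprocity gives (21|173) = (173|21). Reduce: 173 ≡ 5 (mod 21). Now have -(5|21).
5 ≡ 1 (mod 4), so quadratic reciprocity gives (5|21) = (21|5). Reduce: 21 ≡ 1 (mod 5). Now have -(1|5).
(1|5) = 1. Collecting the sign factors: -1.
Second factor (5859|8269):
8269 ≡ 1 (mod 4), so quadratic reciprocity gives (5859|8269) = (8269|5859). Reduce: 8269 ≡ 2410 (mod 5859). Now have (2410|5859).
Factor out 2: 2410 = 2·1205. Since 5859 ≡ 3 (mod 8), (2|5859) = -1. Now have -(1205|5859).
1205 ≡ 1 (mod 4), so quadratic reciprocity gives (1205|5859) = (5859|1205). Reduce: 5859 ≡ 1039 (mod 1205). Now have -(1039|1205).
1205 ≡ 1 (mod 4), so quadratic reciprocity gives (1039|1205) = (1205|1039). Reduce: 1205 ≡ 166 (mod 1039). Now have -(166|1039).
Factor out 2: 166 = 2·83. Since 1039 ≡ 7 (mod 8), (2|1039) = +1. Now have -(83|1039).
Both 83 ≡ 3 and 1039 ≡ 3 (mod 4), so reciprocity gives (83|1039) = -(1039|83). Reduce: 1039 ≡ 43 (mod 83). Now have (43|83).
Both 43 ≡ 3 and 83 ≡ 3 (mod 4), so reciprocity gives (43|83) = -(83|43). Reduce: 83 ≡ 40 (mod 43). Now have -(40|43).
Factor out 2: 40 = 2^3·5. Since 43 ≡ 3 (mod 8), (2|43) = -1, and (2|43)^3 = -1. Now have (5|43).
5 ≡ 1 (mod 4), so quadratic reciprocity gives (5|43) = (43|5). Reduce: 43 ≡ 3 (mod 5). Now have (3|5).
5 ≡ 1 (mod 4), so quadratic reciprocity gives (3|5) = (5|3). Reduce: 5 ≡ 2 (mod 3). Now have (2|3).
Factor out 2: 2 = 2. Since 3 ≡ 3 (mod 8), (2|3) = -1. Now have -(1|3).
(1|3) = 1. Collecting the sign factors: -1.
Product: (-1)·(-1) = 1.

1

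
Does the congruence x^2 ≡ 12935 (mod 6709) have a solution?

no

Reduce the numerator: 12935 ≡ 6226 (mod 6709), so (12935/6709) = (6226/6709).
Factor out 2: 6226 = 2·3113. Since 6709 ≡ 5 (mod 8), (2/6709) = -1. Now have -(3113/6709).
3113 ≡ 1 (mod 4), so quadratic reciprocity gives (3113/6709) = (6709/3113). Reduce: 6709 ≡ 483 (mod 3113). Now have -(483/3113).
3113 ≡ 1 (mod 4), so quadratic reciprocity gives (483/3113) = (3113/483). Reduce: 3113 ≡ 215 (mod 483). Now have -(215/483).
Both 215 ≡ 3 and 483 ≡ 3 (mod 4), so reciprocity gives (215/483) = -(483/215). Reduce: 483 ≡ 53 (mod 215). Now have (53/215).
53 ≡ 1 (mod 4), so quadratic reciprocity gives (53/215) = (215/53). Reduce: 215 ≡ 3 (mod 53). Now have (3/53).
53 ≡ 1 (mod 4), so quadratic reciprocity gives (3/53) = (53/3). Reduce: 53 ≡ 2 (mod 3). Now have (2/3).
Factor out 2: 2 = 2. Since 3 ≡ 3 (mod 8), (2/3) = -1. Now have -(1/3).
(1/3) = 1. Collecting the sign factors: -1.
The Legendre symbol is -1, so x^2 ≡ 12935 (mod 6709) has no solution.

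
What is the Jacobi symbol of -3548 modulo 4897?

(-3548 / 4897)
  = (1349 / 4897)    [-3548 ≡ 1349 mod 4897]
  = (4897 / 1349)    [QR: 1349 ≡ 1 mod 4, sign kept]
  = (850 / 1349)    [4897 ≡ 850 mod 1349]
  = -(425 / 1349)    [1349 ≡ 5 mod 8 ⇒ (2 / 1349) = -1]
  = -(1349 / 425)    [QR: 425 ≡ 1 mod 4, sign kept]
  = -(74 / 425)    [1349 ≡ 74 mod 425]
  = -(37 / 425)    [425 ≡ 1 mod 8 ⇒ (2 / 425) = +1]
  = -(425 / 37)    [QR: 37 ≡ 1 mod 4, sign kept]
  = -(18 / 37)    [425 ≡ 18 mod 37]
  = (9 / 37)    [37 ≡ 5 mod 8 ⇒ (2 / 37) = -1]
  = (37 / 9)    [QR: 9 ≡ 1 mod 4, sign kept]
  = (1 / 9)    [37 ≡ 1 mod 9]
  = 1    [(1 / 9) = 1]

1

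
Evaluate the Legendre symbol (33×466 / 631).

-1

By multiplicativity, (33·466 / 631) = (33 / 631)·(466 / 631).
First factor (33 / 631):
(33 / 631)
  = (631 / 33)    [QR: 33 ≡ 1 mod 4, sign kept]
  = (4 / 33)    [631 ≡ 4 mod 33]
  = (1 / 33)    [33 ≡ 1 mod 8 ⇒ (2 / 33)^2 = +1]
  = 1    [(1 / 33) = 1]
Second factor (466 / 631):
(466 / 631)
  = (233 / 631)    [631 ≡ 7 mod 8 ⇒ (2 / 631) = +1]
  = (631 / 233)    [QR: 233 ≡ 1 mod 4, sign kept]
  = (165 / 233)    [631 ≡ 165 mod 233]
  = (233 / 165)    [QR: 165 ≡ 1 mod 4, sign kept]
  = (68 / 165)    [233 ≡ 68 mod 165]
  = (17 / 165)    [165 ≡ 5 mod 8 ⇒ (2 / 165)^2 = +1]
  = (165 / 17)    [QR: 17 ≡ 1 mod 4, sign kept]
  = (12 / 17)    [165 ≡ 12 mod 17]
  = (3 / 17)    [17 ≡ 1 mod 8 ⇒ (2 / 17)^2 = +1]
  = (17 / 3)    [QR: 17 ≡ 1 mod 4, sign kept]
  = (2 / 3)    [17 ≡ 2 mod 3]
  = -(1 / 3)    [3 ≡ 3 mod 8 ⇒ (2 / 3) = -1]
  = -1    [(1 / 3) = 1]
Product: (1)·(-1) = -1.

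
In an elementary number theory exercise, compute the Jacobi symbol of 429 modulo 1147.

1

429 ≡ 1 (mod 4), so quadratic reciprocity gives (429|1147) = (1147|429). Reduce: 1147 ≡ 289 (mod 429). Now have (289|429).
289 ≡ 1 (mod 4), so quadratic reciprocity gives (289|429) = (429|289). Reduce: 429 ≡ 140 (mod 289). Now have (140|289).
Factor out 2: 140 = 2^2·35. Since 289 ≡ 1 (mod 8), (2|289) = +1, and (2|289)^2 = +1. Now have (35|289).
289 ≡ 1 (mod 4), so quadratic reciprocity gives (35|289) = (289|35). Reduce: 289 ≡ 9 (mod 35). Now have (9|35).
9 ≡ 1 (mod 4), so quadratic reciprocity gives (9|35) = (35|9). Reduce: 35 ≡ 8 (mod 9). Now have (8|9).
Factor out 2: 8 = 2^3. Since 9 ≡ 1 (mod 8), (2|9) = +1, and (2|9)^3 = +1. Now have (1|9).
(1|9) = 1. Collecting the sign factors: 1.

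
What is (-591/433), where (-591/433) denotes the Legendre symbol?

Pull out -1: (-591/433) = (-1/433)·(591/433). Since 433 ≡ 1 (mod 4), (-1/433) = +1. Now have (591/433).
Reduce the numerator: 591 ≡ 158 (mod 433), so (591/433) = (158/433).
Factor out 2: 158 = 2·79. Since 433 ≡ 1 (mod 8), (2/433) = +1. Now have (79/433).
433 ≡ 1 (mod 4), so quadratic reciprocity gives (79/433) = (433/79). Reduce: 433 ≡ 38 (mod 79). Now have (38/79).
Factor out 2: 38 = 2·19. Since 79 ≡ 7 (mod 8), (2/79) = +1. Now have (19/79).
Both 19 ≡ 3 and 79 ≡ 3 (mod 4), so reciprocity gives (19/79) = -(79/19). Reduce: 79 ≡ 3 (mod 19). Now have -(3/19).
Both 3 ≡ 3 and 19 ≡ 3 (mod 4), so reciprocity gives (3/19) = -(19/3). Reduce: 19 ≡ 1 (mod 3). Now have (1/3).
(1/3) = 1. Collecting the sign factors: 1.

1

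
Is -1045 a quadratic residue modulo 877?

no

Pull out -1: (-1045/877) = (-1/877)·(1045/877). Since 877 ≡ 1 (mod 4), (-1/877) = +1. Now have (1045/877).
Reduce the numerator: 1045 ≡ 168 (mod 877), so (1045/877) = (168/877).
Factor out 2: 168 = 2^3·21. Since 877 ≡ 5 (mod 8), (2/877) = -1, and (2/877)^3 = -1. Now have -(21/877).
21 ≡ 1 (mod 4), so quadratic reciprocity gives (21/877) = (877/21). Reduce: 877 ≡ 16 (mod 21). Now have -(16/21).
Factor out 2: 16 = 2^4. Since 21 ≡ 5 (mod 8), (2/21) = -1, and (2/21)^4 = +1. Now have -(1/21).
(1/21) = 1. Collecting the sign factors: -1.
The Legendre symbol is -1, so x^2 ≡ -1045 (mod 877) has no solution.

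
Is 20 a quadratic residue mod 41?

(20/41)
  = (5/41)    [41 ≡ 1 mod 8 ⇒ (2/41)^2 = +1]
  = (41/5)    [QR: 5 ≡ 1 mod 4, sign kept]
  = (1/5)    [41 ≡ 1 mod 5]
  = 1    [(1/5) = 1]
(20/41) = 1, and 41 is prime, so 20 is a quadratic residue mod 41.

yes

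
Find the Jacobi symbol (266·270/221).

1

By multiplicativity, (266·270/221) = (266/221)·(270/221).
First factor (266/221):
(266/221)
  = (45/221)    [266 ≡ 45 mod 221]
  = (221/45)    [QR: 45 ≡ 1 mod 4, sign kept]
  = (41/45)    [221 ≡ 41 mod 45]
  = (45/41)    [QR: 41 ≡ 1 mod 4, sign kept]
  = (4/41)    [45 ≡ 4 mod 41]
  = (1/41)    [41 ≡ 1 mod 8 ⇒ (2/41)^2 = +1]
  = 1    [(1/41) = 1]
Second factor (270/221):
(270/221)
  = (49/221)    [270 ≡ 49 mod 221]
  = (221/49)    [QR: 49 ≡ 1 mod 4, sign kept]
  = (25/49)    [221 ≡ 25 mod 49]
  = (49/25)    [QR: 25 ≡ 1 mod 4, sign kept]
  = (24/25)    [49 ≡ 24 mod 25]
  = (3/25)    [25 ≡ 1 mod 8 ⇒ (2/25)^3 = +1]
  = (25/3)    [QR: 25 ≡ 1 mod 4, sign kept]
  = (1/3)    [25 ≡ 1 mod 3]
  = 1    [(1/3) = 1]
Product: (1)·(1) = 1.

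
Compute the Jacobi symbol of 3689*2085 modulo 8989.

1

By multiplicativity, (3689·2085 / 8989) = (3689 / 8989)·(2085 / 8989).
First factor (3689 / 8989):
(3689 / 8989)
  = (8989 / 3689)    [QR: 3689 ≡ 1 mod 4, sign kept]
  = (1611 / 3689)    [8989 ≡ 1611 mod 3689]
  = (3689 / 1611)    [QR: 3689 ≡ 1 mod 4, sign kept]
  = (467 / 1611)    [3689 ≡ 467 mod 1611]
  = -(1611 / 467)    [QR: both ≡ 3 mod 4, sign flips]
  = -(210 / 467)    [1611 ≡ 210 mod 467]
  = (105 / 467)    [467 ≡ 3 mod 8 ⇒ (2 / 467) = -1]
  = (467 / 105)    [QR: 105 ≡ 1 mod 4, sign kept]
  = (47 / 105)    [467 ≡ 47 mod 105]
  = (105 / 47)    [QR: 105 ≡ 1 mod 4, sign kept]
  = (11 / 47)    [105 ≡ 11 mod 47]
  = -(47 / 11)    [QR: both ≡ 3 mod 4, sign flips]
  = -(3 / 11)    [47 ≡ 3 mod 11]
  = (11 / 3)    [QR: both ≡ 3 mod 4, sign flips]
  = (2 / 3)    [11 ≡ 2 mod 3]
  = -(1 / 3)    [3 ≡ 3 mod 8 ⇒ (2 / 3) = -1]
  = -1    [(1 / 3) = 1]
Second factor (2085 / 8989):
(2085 / 8989)
  = (8989 / 2085)    [QR: 2085 ≡ 1 mod 4, sign kept]
  = (649 / 2085)    [8989 ≡ 649 mod 2085]
  = (2085 / 649)    [QR: 649 ≡ 1 mod 4, sign kept]
  = (138 / 649)    [2085 ≡ 138 mod 649]
  = (69 / 649)    [649 ≡ 1 mod 8 ⇒ (2 / 649) = +1]
  = (649 / 69)    [QR: 69 ≡ 1 mod 4, sign kept]
  = (28 / 69)    [649 ≡ 28 mod 69]
  = (7 / 69)    [69 ≡ 5 mod 8 ⇒ (2 / 69)^2 = +1]
  = (69 / 7)    [QR: 69 ≡ 1 mod 4, sign kept]
  = (6 / 7)    [69 ≡ 6 mod 7]
  = (3 / 7)    [7 ≡ 7 mod 8 ⇒ (2 / 7) = +1]
  = -(7 / 3)    [QR: both ≡ 3 mod 4, sign flips]
  = -(1 / 3)    [7 ≡ 1 mod 3]
  = -1    [(1 / 3) = 1]
Product: (-1)·(-1) = 1.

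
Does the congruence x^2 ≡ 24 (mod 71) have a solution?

Factor out 2: 24 = 2^3·3. Since 71 ≡ 7 (mod 8), (2/71) = +1, and (2/71)^3 = +1. Now have (3/71).
Both 3 ≡ 3 and 71 ≡ 3 (mod 4), so reciprocity gives (3/71) = -(71/3). Reduce: 71 ≡ 2 (mod 3). Now have -(2/3).
Factor out 2: 2 = 2. Since 3 ≡ 3 (mod 8), (2/3) = -1. Now have (1/3).
(1/3) = 1. Collecting the sign factors: 1.
The Legendre symbol is 1, so x^2 ≡ 24 (mod 71) has solution.

yes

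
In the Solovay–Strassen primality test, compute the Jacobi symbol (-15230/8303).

-1

Reduce the numerator: -15230 ≡ 1376 (mod 8303), so (-15230/8303) = (1376/8303).
Factor out 2: 1376 = 2^5·43. Since 8303 ≡ 7 (mod 8), (2/8303) = +1, and (2/8303)^5 = +1. Now have (43/8303).
Both 43 ≡ 3 and 8303 ≡ 3 (mod 4), so reciprocity gives (43/8303) = -(8303/43). Reduce: 8303 ≡ 4 (mod 43). Now have -(4/43).
Factor out 2: 4 = 2^2. Since 43 ≡ 3 (mod 8), (2/43) = -1, and (2/43)^2 = +1. Now have -(1/43).
(1/43) = 1. Collecting the sign factors: -1.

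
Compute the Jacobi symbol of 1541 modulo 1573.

-1

(1541 / 1573)
  = (1573 / 1541)    [QR: 1541 ≡ 1 mod 4, sign kept]
  = (32 / 1541)    [1573 ≡ 32 mod 1541]
  = -(1 / 1541)    [1541 ≡ 5 mod 8 ⇒ (2 / 1541)^5 = -1]
  = -1    [(1 / 1541) = 1]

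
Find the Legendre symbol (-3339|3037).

-1

Pull out -1: (-3339|3037) = (-1|3037)·(3339|3037). Since 3037 ≡ 1 (mod 4), (-1|3037) = +1. Now have (3339|3037).
Reduce the numerator: 3339 ≡ 302 (mod 3037), so (3339|3037) = (302|3037).
Factor out 2: 302 = 2·151. Since 3037 ≡ 5 (mod 8), (2|3037) = -1. Now have -(151|3037).
3037 ≡ 1 (mod 4), so quadratic reciprocity gives (151|3037) = (3037|151). Reduce: 3037 ≡ 17 (mod 151). Now have -(17|151).
17 ≡ 1 (mod 4), so quadratic reciprocity gives (17|151) = (151|17). Reduce: 151 ≡ 15 (mod 17). Now have -(15|17).
17 ≡ 1 (mod 4), so quadratic reciprocity gives (15|17) = (17|15). Reduce: 17 ≡ 2 (mod 15). Now have -(2|15).
Factor out 2: 2 = 2. Since 15 ≡ 7 (mod 8), (2|15) = +1. Now have -(1|15).
(1|15) = 1. Collecting the sign factors: -1.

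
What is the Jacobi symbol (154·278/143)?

By multiplicativity, (154·278/143) = (154/143)·(278/143).
First factor (154/143):
Reduce the numerator: 154 ≡ 11 (mod 143), so (154/143) = (11/143).
Both 11 ≡ 3 and 143 ≡ 3 (mod 4), so reciprocity gives (11/143) = -(143/11). Reduce: 143 ≡ 0 (mod 11). Now have -(0/11).
The numerator is now 0 with denominator 11 > 1: the symbol is 0.
Second factor (278/143):
Reduce the numerator: 278 ≡ 135 (mod 143), so (278/143) = (135/143).
Both 135 ≡ 3 and 143 ≡ 3 (mod 4), so reciprocity gives (135/143) = -(143/135). Reduce: 143 ≡ 8 (mod 135). Now have -(8/135).
Factor out 2: 8 = 2^3. Since 135 ≡ 7 (mod 8), (2/135) = +1, and (2/135)^3 = +1. Now have -(1/135).
(1/135) = 1. Collecting the sign factors: -1.
Product: (0)·(-1) = 0.

0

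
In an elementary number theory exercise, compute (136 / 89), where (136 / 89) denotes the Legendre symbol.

1

(136 / 89)
  = (47 / 89)    [136 ≡ 47 mod 89]
  = (89 / 47)    [QR: 89 ≡ 1 mod 4, sign kept]
  = (42 / 47)    [89 ≡ 42 mod 47]
  = (21 / 47)    [47 ≡ 7 mod 8 ⇒ (2 / 47) = +1]
  = (47 / 21)    [QR: 21 ≡ 1 mod 4, sign kept]
  = (5 / 21)    [47 ≡ 5 mod 21]
  = (21 / 5)    [QR: 5 ≡ 1 mod 4, sign kept]
  = (1 / 5)    [21 ≡ 1 mod 5]
  = 1    [(1 / 5) = 1]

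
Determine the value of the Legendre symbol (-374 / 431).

(-374 / 431)
  = (57 / 431)    [-374 ≡ 57 mod 431]
  = (431 / 57)    [QR: 57 ≡ 1 mod 4, sign kept]
  = (32 / 57)    [431 ≡ 32 mod 57]
  = (1 / 57)    [57 ≡ 1 mod 8 ⇒ (2 / 57)^5 = +1]
  = 1    [(1 / 57) = 1]

1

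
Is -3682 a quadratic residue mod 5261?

Pull out -1: (-3682|5261) = (-1|5261)·(3682|5261). Since 5261 ≡ 1 (mod 4), (-1|5261) = +1. Now have (3682|5261).
Factor out 2: 3682 = 2·1841. Since 5261 ≡ 5 (mod 8), (2|5261) = -1. Now have -(1841|5261).
1841 ≡ 1 (mod 4), so quadratic reciprocity gives (1841|5261) = (5261|1841). Reduce: 5261 ≡ 1579 (mod 1841). Now have -(1579|1841).
1841 ≡ 1 (mod 4), so quadratic reciprocity gives (1579|1841) = (1841|1579). Reduce: 1841 ≡ 262 (mod 1579). Now have -(262|1579).
Factor out 2: 262 = 2·131. Since 1579 ≡ 3 (mod 8), (2|1579) = -1. Now have (131|1579).
Both 131 ≡ 3 and 1579 ≡ 3 (mod 4), so reciprocity gives (131|1579) = -(1579|131). Reduce: 1579 ≡ 7 (mod 131). Now have -(7|131).
Both 7 ≡ 3 and 131 ≡ 3 (mod 4), so reciprocity gives (7|131) = -(131|7). Reduce: 131 ≡ 5 (mod 7). Now have (5|7).
5 ≡ 1 (mod 4), so quadratic reciprocity gives (5|7) = (7|5). Reduce: 7 ≡ 2 (mod 5). Now have (2|5).
Factor out 2: 2 = 2. Since 5 ≡ 5 (mod 8), (2|5) = -1. Now have -(1|5).
(1|5) = 1. Collecting the sign factors: -1.
(-3682|5261) = -1, and 5261 is prime, so -3682 is not a quadratic residue mod 5261.

no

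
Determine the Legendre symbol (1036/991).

Reduce the numerator: 1036 ≡ 45 (mod 991), so (1036/991) = (45/991).
45 ≡ 1 (mod 4), so quadratic reciprocity gives (45/991) = (991/45). Reduce: 991 ≡ 1 (mod 45). Now have (1/45).
(1/45) = 1. Collecting the sign factors: 1.

1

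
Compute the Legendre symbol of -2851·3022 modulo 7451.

1

By multiplicativity, (-2851·3022/7451) = (-2851/7451)·(3022/7451).
First factor (-2851/7451):
(-2851/7451)
  = (4600/7451)    [-2851 ≡ 4600 mod 7451]
  = -(575/7451)    [7451 ≡ 3 mod 8 ⇒ (2/7451)^3 = -1]
  = (7451/575)    [QR: both ≡ 3 mod 4, sign flips]
  = (551/575)    [7451 ≡ 551 mod 575]
  = -(575/551)    [QR: both ≡ 3 mod 4, sign flips]
  = -(24/551)    [575 ≡ 24 mod 551]
  = -(3/551)    [551 ≡ 7 mod 8 ⇒ (2/551)^3 = +1]
  = (551/3)    [QR: both ≡ 3 mod 4, sign flips]
  = (2/3)    [551 ≡ 2 mod 3]
  = -(1/3)    [3 ≡ 3 mod 8 ⇒ (2/3) = -1]
  = -1    [(1/3) = 1]
Second factor (3022/7451):
(3022/7451)
  = -(1511/7451)    [7451 ≡ 3 mod 8 ⇒ (2/7451) = -1]
  = (7451/1511)    [QR: both ≡ 3 mod 4, sign flips]
  = (1407/1511)    [7451 ≡ 1407 mod 1511]
  = -(1511/1407)    [QR: both ≡ 3 mod 4, sign flips]
  = -(104/1407)    [1511 ≡ 104 mod 1407]
  = -(13/1407)    [1407 ≡ 7 mod 8 ⇒ (2/1407)^3 = +1]
  = -(1407/13)    [QR: 13 ≡ 1 mod 4, sign kept]
  = -(3/13)    [1407 ≡ 3 mod 13]
  = -(13/3)    [QR: 13 ≡ 1 mod 4, sign kept]
  = -(1/3)    [13 ≡ 1 mod 3]
  = -1    [(1/3) = 1]
Product: (-1)·(-1) = 1.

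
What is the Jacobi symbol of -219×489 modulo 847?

1

By multiplicativity, (-219·489/847) = (-219/847)·(489/847).
First factor (-219/847):
Pull out -1: (-219/847) = (-1/847)·(219/847). Since 847 ≡ 3 (mod 4), (-1/847) = -1. Now have -(219/847).
Both 219 ≡ 3 and 847 ≡ 3 (mod 4), so reciprocity gives (219/847) = -(847/219). Reduce: 847 ≡ 190 (mod 219). Now have (190/219).
Factor out 2: 190 = 2·95. Since 219 ≡ 3 (mod 8), (2/219) = -1. Now have -(95/219).
Both 95 ≡ 3 and 219 ≡ 3 (mod 4), so reciprocity gives (95/219) = -(219/95). Reduce: 219 ≡ 29 (mod 95). Now have (29/95).
29 ≡ 1 (mod 4), so quadratic reciprocity gives (29/95) = (95/29). Reduce: 95 ≡ 8 (mod 29). Now have (8/29).
Factor out 2: 8 = 2^3. Since 29 ≡ 5 (mod 8), (2/29) = -1, and (2/29)^3 = -1. Now have -(1/29).
(1/29) = 1. Collecting the sign factors: -1.
Second factor (489/847):
489 ≡ 1 (mod 4), so quadratic reciprocity gives (489/847) = (847/489). Reduce: 847 ≡ 358 (mod 489). Now have (358/489).
Factor out 2: 358 = 2·179. Since 489 ≡ 1 (mod 8), (2/489) = +1. Now have (179/489).
489 ≡ 1 (mod 4), so quadratic reciprocity gives (179/489) = (489/179). Reduce: 489 ≡ 131 (mod 179). Now have (131/179).
Both 131 ≡ 3 and 179 ≡ 3 (mod 4), so reciprocity gives (131/179) = -(179/131). Reduce: 179 ≡ 48 (mod 131). Now have -(48/131).
Factor out 2: 48 = 2^4·3. Since 131 ≡ 3 (mod 8), (2/131) = -1, and (2/131)^4 = +1. Now have -(3/131).
Both 3 ≡ 3 and 131 ≡ 3 (mod 4), so reciprocity gives (3/131) = -(131/3). Reduce: 131 ≡ 2 (mod 3). Now have (2/3).
Factor out 2: 2 = 2. Since 3 ≡ 3 (mod 8), (2/3) = -1. Now have -(1/3).
(1/3) = 1. Collecting the sign factors: -1.
Product: (-1)·(-1) = 1.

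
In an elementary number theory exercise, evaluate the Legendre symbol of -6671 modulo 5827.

-1

Reduce the numerator: -6671 ≡ 4983 (mod 5827), so (-6671/5827) = (4983/5827).
Both 4983 ≡ 3 and 5827 ≡ 3 (mod 4), so reciprocity gives (4983/5827) = -(5827/4983). Reduce: 5827 ≡ 844 (mod 4983). Now have -(844/4983).
Factor out 2: 844 = 2^2·211. Since 4983 ≡ 7 (mod 8), (2/4983) = +1, and (2/4983)^2 = +1. Now have -(211/4983).
Both 211 ≡ 3 and 4983 ≡ 3 (mod 4), so reciprocity gives (211/4983) = -(4983/211). Reduce: 4983 ≡ 130 (mod 211). Now have (130/211).
Factor out 2: 130 = 2·65. Since 211 ≡ 3 (mod 8), (2/211) = -1. Now have -(65/211).
65 ≡ 1 (mod 4), so quadratic reciprocity gives (65/211) = (211/65). Reduce: 211 ≡ 16 (mod 65). Now have -(16/65).
Factor out 2: 16 = 2^4. Since 65 ≡ 1 (mod 8), (2/65) = +1, and (2/65)^4 = +1. Now have -(1/65).
(1/65) = 1. Collecting the sign factors: -1.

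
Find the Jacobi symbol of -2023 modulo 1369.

(-2023/1369)
  = (2023/1369)    [1369 ≡ 1 mod 4 ⇒ (-1/1369) = +1]
  = (654/1369)    [2023 ≡ 654 mod 1369]
  = (327/1369)    [1369 ≡ 1 mod 8 ⇒ (2/1369) = +1]
  = (1369/327)    [QR: 1369 ≡ 1 mod 4, sign kept]
  = (61/327)    [1369 ≡ 61 mod 327]
  = (327/61)    [QR: 61 ≡ 1 mod 4, sign kept]
  = (22/61)    [327 ≡ 22 mod 61]
  = -(11/61)    [61 ≡ 5 mod 8 ⇒ (2/61) = -1]
  = -(61/11)    [QR: 61 ≡ 1 mod 4, sign kept]
  = -(6/11)    [61 ≡ 6 mod 11]
  = (3/11)    [11 ≡ 3 mod 8 ⇒ (2/11) = -1]
  = -(11/3)    [QR: both ≡ 3 mod 4, sign flips]
  = -(2/3)    [11 ≡ 2 mod 3]
  = (1/3)    [3 ≡ 3 mod 8 ⇒ (2/3) = -1]
  = 1    [(1/3) = 1]

1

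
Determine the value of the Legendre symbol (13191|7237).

-1

Reduce the numerator: 13191 ≡ 5954 (mod 7237), so (13191|7237) = (5954|7237).
Factor out 2: 5954 = 2·2977. Since 7237 ≡ 5 (mod 8), (2|7237) = -1. Now have -(2977|7237).
2977 ≡ 1 (mod 4), so quadratic reciprocity gives (2977|7237) = (7237|2977). Reduce: 7237 ≡ 1283 (mod 2977). Now have -(1283|2977).
2977 ≡ 1 (mod 4), so quadratic reciprocity gives (1283|2977) = (2977|1283). Reduce: 2977 ≡ 411 (mod 1283). Now have -(411|1283).
Both 411 ≡ 3 and 1283 ≡ 3 (mod 4), so reciprocity gives (411|1283) = -(1283|411). Reduce: 1283 ≡ 50 (mod 411). Now have (50|411).
Factor out 2: 50 = 2·25. Since 411 ≡ 3 (mod 8), (2|411) = -1. Now have -(25|411).
25 ≡ 1 (mod 4), so quadratic reciprocity gives (25|411) = (411|25). Reduce: 411 ≡ 11 (mod 25). Now have -(11|25).
25 ≡ 1 (mod 4), so quadratic reciprocity gives (11|25) = (25|11). Reduce: 25 ≡ 3 (mod 11). Now have -(3|11).
Both 3 ≡ 3 and 11 ≡ 3 (mod 4), so reciprocity gives (3|11) = -(11|3). Reduce: 11 ≡ 2 (mod 3). Now have (2|3).
Factor out 2: 2 = 2. Since 3 ≡ 3 (mod 8), (2|3) = -1. Now have -(1|3).
(1|3) = 1. Collecting the sign factors: -1.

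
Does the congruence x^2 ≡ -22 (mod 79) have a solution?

no

(-22/79)
  = -(22/79)    [79 ≡ 3 mod 4 ⇒ (-1/79) = -1]
  = -(11/79)    [79 ≡ 7 mod 8 ⇒ (2/79) = +1]
  = (79/11)    [QR: both ≡ 3 mod 4, sign flips]
  = (2/11)    [79 ≡ 2 mod 11]
  = -(1/11)    [11 ≡ 3 mod 8 ⇒ (2/11) = -1]
  = -1    [(1/11) = 1]
(-22/79) = -1, and 79 is prime, so -22 is not a quadratic residue mod 79.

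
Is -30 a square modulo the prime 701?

(-30/701)
  = (671/701)    [-30 ≡ 671 mod 701]
  = (701/671)    [QR: 701 ≡ 1 mod 4, sign kept]
  = (30/671)    [701 ≡ 30 mod 671]
  = (15/671)    [671 ≡ 7 mod 8 ⇒ (2/671) = +1]
  = -(671/15)    [QR: both ≡ 3 mod 4, sign flips]
  = -(11/15)    [671 ≡ 11 mod 15]
  = (15/11)    [QR: both ≡ 3 mod 4, sign flips]
  = (4/11)    [15 ≡ 4 mod 11]
  = (1/11)    [11 ≡ 3 mod 8 ⇒ (2/11)^2 = +1]
  = 1    [(1/11) = 1]
(-30/701) = 1, and 701 is prime, so -30 is a quadratic residue mod 701.

yes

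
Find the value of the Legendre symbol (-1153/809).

Pull out -1: (-1153/809) = (-1/809)·(1153/809). Since 809 ≡ 1 (mod 4), (-1/809) = +1. Now have (1153/809).
Reduce the numerator: 1153 ≡ 344 (mod 809), so (1153/809) = (344/809).
Factor out 2: 344 = 2^3·43. Since 809 ≡ 1 (mod 8), (2/809) = +1, and (2/809)^3 = +1. Now have (43/809).
809 ≡ 1 (mod 4), so quadratic reciprocity gives (43/809) = (809/43). Reduce: 809 ≡ 35 (mod 43). Now have (35/43).
Both 35 ≡ 3 and 43 ≡ 3 (mod 4), so reciprocity gives (35/43) = -(43/35). Reduce: 43 ≡ 8 (mod 35). Now have -(8/35).
Factor out 2: 8 = 2^3. Since 35 ≡ 3 (mod 8), (2/35) = -1, and (2/35)^3 = -1. Now have (1/35).
(1/35) = 1. Collecting the sign factors: 1.

1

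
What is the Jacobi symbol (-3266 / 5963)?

-1

Reduce the numerator: -3266 ≡ 2697 (mod 5963), so (-3266 / 5963) = (2697 / 5963).
2697 ≡ 1 (mod 4), so quadratic reciprocity gives (2697 / 5963) = (5963 / 2697). Reduce: 5963 ≡ 569 (mod 2697). Now have (569 / 2697).
569 ≡ 1 (mod 4), so quadratic reciprocity gives (569 / 2697) = (2697 / 569). Reduce: 2697 ≡ 421 (mod 569). Now have (421 / 569).
421 ≡ 1 (mod 4), so quadratic reciprocity gives (421 / 569) = (569 / 421). Reduce: 569 ≡ 148 (mod 421). Now have (148 / 421).
Factor out 2: 148 = 2^2·37. Since 421 ≡ 5 (mod 8), (2 / 421) = -1, and (2 / 421)^2 = +1. Now have (37 / 421).
37 ≡ 1 (mod 4), so quadratic reciprocity gives (37 / 421) = (421 / 37). Reduce: 421 ≡ 14 (mod 37). Now have (14 / 37).
Factor out 2: 14 = 2·7. Since 37 ≡ 5 (mod 8), (2 / 37) = -1. Now have -(7 / 37).
37 ≡ 1 (mod 4), so quadratic reciprocity gives (7 / 37) = (37 / 7). Reduce: 37 ≡ 2 (mod 7). Now have -(2 / 7).
Factor out 2: 2 = 2. Since 7 ≡ 7 (mod 8), (2 / 7) = +1. Now have -(1 / 7).
(1 / 7) = 1. Collecting the sign factors: -1.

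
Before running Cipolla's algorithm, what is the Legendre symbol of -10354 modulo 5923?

-1

(-10354/5923)
  = (1492/5923)    [-10354 ≡ 1492 mod 5923]
  = (373/5923)    [5923 ≡ 3 mod 8 ⇒ (2/5923)^2 = +1]
  = (5923/373)    [QR: 373 ≡ 1 mod 4, sign kept]
  = (328/373)    [5923 ≡ 328 mod 373]
  = -(41/373)    [373 ≡ 5 mod 8 ⇒ (2/373)^3 = -1]
  = -(373/41)    [QR: 41 ≡ 1 mod 4, sign kept]
  = -(4/41)    [373 ≡ 4 mod 41]
  = -(1/41)    [41 ≡ 1 mod 8 ⇒ (2/41)^2 = +1]
  = -1    [(1/41) = 1]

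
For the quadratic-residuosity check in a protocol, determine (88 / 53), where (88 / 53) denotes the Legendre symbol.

-1

(88 / 53)
  = (35 / 53)    [88 ≡ 35 mod 53]
  = (53 / 35)    [QR: 53 ≡ 1 mod 4, sign kept]
  = (18 / 35)    [53 ≡ 18 mod 35]
  = -(9 / 35)    [35 ≡ 3 mod 8 ⇒ (2 / 35) = -1]
  = -(35 / 9)    [QR: 9 ≡ 1 mod 4, sign kept]
  = -(8 / 9)    [35 ≡ 8 mod 9]
  = -(1 / 9)    [9 ≡ 1 mod 8 ⇒ (2 / 9)^3 = +1]
  = -1    [(1 / 9) = 1]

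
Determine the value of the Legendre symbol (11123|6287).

1

Reduce the numerator: 11123 ≡ 4836 (mod 6287), so (11123|6287) = (4836|6287).
Factor out 2: 4836 = 2^2·1209. Since 6287 ≡ 7 (mod 8), (2|6287) = +1, and (2|6287)^2 = +1. Now have (1209|6287).
1209 ≡ 1 (mod 4), so quadratic reciprocity gives (1209|6287) = (6287|1209). Reduce: 6287 ≡ 242 (mod 1209). Now have (242|1209).
Factor out 2: 242 = 2·121. Since 1209 ≡ 1 (mod 8), (2|1209) = +1. Now have (121|1209).
121 ≡ 1 (mod 4), so quadratic reciprocity gives (121|1209) = (1209|121). Reduce: 1209 ≡ 120 (mod 121). Now have (120|121).
Factor out 2: 120 = 2^3·15. Since 121 ≡ 1 (mod 8), (2|121) = +1, and (2|121)^3 = +1. Now have (15|121).
121 ≡ 1 (mod 4), so quadratic reciprocity gives (15|121) = (121|15). Reduce: 121 ≡ 1 (mod 15). Now have (1|15).
(1|15) = 1. Collecting the sign factors: 1.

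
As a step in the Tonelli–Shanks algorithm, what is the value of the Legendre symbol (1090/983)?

1

(1090/983)
  = (107/983)    [1090 ≡ 107 mod 983]
  = -(983/107)    [QR: both ≡ 3 mod 4, sign flips]
  = -(20/107)    [983 ≡ 20 mod 107]
  = -(5/107)    [107 ≡ 3 mod 8 ⇒ (2/107)^2 = +1]
  = -(107/5)    [QR: 5 ≡ 1 mod 4, sign kept]
  = -(2/5)    [107 ≡ 2 mod 5]
  = (1/5)    [5 ≡ 5 mod 8 ⇒ (2/5) = -1]
  = 1    [(1/5) = 1]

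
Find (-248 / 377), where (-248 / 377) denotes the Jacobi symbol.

(-248 / 377)
  = (129 / 377)    [-248 ≡ 129 mod 377]
  = (377 / 129)    [QR: 129 ≡ 1 mod 4, sign kept]
  = (119 / 129)    [377 ≡ 119 mod 129]
  = (129 / 119)    [QR: 129 ≡ 1 mod 4, sign kept]
  = (10 / 119)    [129 ≡ 10 mod 119]
  = (5 / 119)    [119 ≡ 7 mod 8 ⇒ (2 / 119) = +1]
  = (119 / 5)    [QR: 5 ≡ 1 mod 4, sign kept]
  = (4 / 5)    [119 ≡ 4 mod 5]
  = (1 / 5)    [5 ≡ 5 mod 8 ⇒ (2 / 5)^2 = +1]
  = 1    [(1 / 5) = 1]

1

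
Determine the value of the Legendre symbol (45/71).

1

(45/71)
  = (71/45)    [QR: 45 ≡ 1 mod 4, sign kept]
  = (26/45)    [71 ≡ 26 mod 45]
  = -(13/45)    [45 ≡ 5 mod 8 ⇒ (2/45) = -1]
  = -(45/13)    [QR: 13 ≡ 1 mod 4, sign kept]
  = -(6/13)    [45 ≡ 6 mod 13]
  = (3/13)    [13 ≡ 5 mod 8 ⇒ (2/13) = -1]
  = (13/3)    [QR: 13 ≡ 1 mod 4, sign kept]
  = (1/3)    [13 ≡ 1 mod 3]
  = 1    [(1/3) = 1]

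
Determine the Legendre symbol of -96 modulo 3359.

-1

Reduce the numerator: -96 ≡ 3263 (mod 3359), so (-96|3359) = (3263|3359).
Both 3263 ≡ 3 and 3359 ≡ 3 (mod 4), so reciprocity gives (3263|3359) = -(3359|3263). Reduce: 3359 ≡ 96 (mod 3263). Now have -(96|3263).
Factor out 2: 96 = 2^5·3. Since 3263 ≡ 7 (mod 8), (2|3263) = +1, and (2|3263)^5 = +1. Now have -(3|3263).
Both 3 ≡ 3 and 3263 ≡ 3 (mod 4), so reciprocity gives (3|3263) = -(3263|3). Reduce: 3263 ≡ 2 (mod 3). Now have (2|3).
Factor out 2: 2 = 2. Since 3 ≡ 3 (mod 8), (2|3) = -1. Now have -(1|3).
(1|3) = 1. Collecting the sign factors: -1.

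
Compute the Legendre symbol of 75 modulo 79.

Both 75 ≡ 3 and 79 ≡ 3 (mod 4), so reciprocity gives (75 / 79) = -(79 / 75). Reduce: 79 ≡ 4 (mod 75). Now have -(4 / 75).
Factor out 2: 4 = 2^2. Since 75 ≡ 3 (mod 8), (2 / 75) = -1, and (2 / 75)^2 = +1. Now have -(1 / 75).
(1 / 75) = 1. Collecting the sign factors: -1.

-1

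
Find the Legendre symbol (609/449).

1

Reduce the numerator: 609 ≡ 160 (mod 449), so (609/449) = (160/449).
Factor out 2: 160 = 2^5·5. Since 449 ≡ 1 (mod 8), (2/449) = +1, and (2/449)^5 = +1. Now have (5/449).
5 ≡ 1 (mod 4), so quadratic reciprocity gives (5/449) = (449/5). Reduce: 449 ≡ 4 (mod 5). Now have (4/5).
Factor out 2: 4 = 2^2. Since 5 ≡ 5 (mod 8), (2/5) = -1, and (2/5)^2 = +1. Now have (1/5).
(1/5) = 1. Collecting the sign factors: 1.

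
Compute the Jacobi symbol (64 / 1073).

(64 / 1073)
  = (1 / 1073)    [1073 ≡ 1 mod 8 ⇒ (2 / 1073)^6 = +1]
  = 1    [(1 / 1073) = 1]

1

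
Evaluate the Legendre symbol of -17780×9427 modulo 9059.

-1

By multiplicativity, (-17780·9427|9059) = (-17780|9059)·(9427|9059).
First factor (-17780|9059):
(-17780|9059)
  = -(17780|9059)    [9059 ≡ 3 mod 4 ⇒ (-1|9059) = -1]
  = -(8721|9059)    [17780 ≡ 8721 mod 9059]
  = -(9059|8721)    [QR: 8721 ≡ 1 mod 4, sign kept]
  = -(338|8721)    [9059 ≡ 338 mod 8721]
  = -(169|8721)    [8721 ≡ 1 mod 8 ⇒ (2|8721) = +1]
  = -(8721|169)    [QR: 169 ≡ 1 mod 4, sign kept]
  = -(102|169)    [8721 ≡ 102 mod 169]
  = -(51|169)    [169 ≡ 1 mod 8 ⇒ (2|169) = +1]
  = -(169|51)    [QR: 169 ≡ 1 mod 4, sign kept]
  = -(16|51)    [169 ≡ 16 mod 51]
  = -(1|51)    [51 ≡ 3 mod 8 ⇒ (2|51)^4 = +1]
  = -1    [(1|51) = 1]
Second factor (9427|9059):
(9427|9059)
  = (368|9059)    [9427 ≡ 368 mod 9059]
  = (23|9059)    [9059 ≡ 3 mod 8 ⇒ (2|9059)^4 = +1]
  = -(9059|23)    [QR: both ≡ 3 mod 4, sign flips]
  = -(20|23)    [9059 ≡ 20 mod 23]
  = -(5|23)    [23 ≡ 7 mod 8 ⇒ (2|23)^2 = +1]
  = -(23|5)    [QR: 5 ≡ 1 mod 4, sign kept]
  = -(3|5)    [23 ≡ 3 mod 5]
  = -(5|3)    [QR: 5 ≡ 1 mod 4, sign kept]
  = -(2|3)    [5 ≡ 2 mod 3]
  = (1|3)    [3 ≡ 3 mod 8 ⇒ (2|3) = -1]
  = 1    [(1|3) = 1]
Product: (-1)·(1) = -1.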